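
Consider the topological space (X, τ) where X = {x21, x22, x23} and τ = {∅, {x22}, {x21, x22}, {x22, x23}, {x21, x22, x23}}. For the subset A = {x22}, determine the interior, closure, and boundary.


int(A) = {x22}, cl(A) = {x21, x22, x23}, ∂A = {x21, x23}.

Closed sets in (X, τ) are complements of opens:
  closed(X, τ) = {∅, {x21}, {x23}, {x21, x23}, {x21, x22, x23}}.
int(A) = ⋃ {U ∈ τ : U ⊆ A}. Opens contained in A: ∅, {x22}.
Taking the union of these: int(A) = {x22}.
cl(A) = ⋂ {C closed : A ⊆ C}. Closed sets containing A: {x21, x22, x23}.
Intersecting these: cl(A) = {x21, x22, x23}.
∂A = cl(A) ∖ int(A) = {x21, x22, x23} ∖ {x22} = {x21, x23}.


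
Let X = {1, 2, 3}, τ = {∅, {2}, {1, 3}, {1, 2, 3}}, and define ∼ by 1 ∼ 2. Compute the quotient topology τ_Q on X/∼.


X/∼ = {[1=2], [3]}; |τ_Q| = 2.

Equivalence classes: [1=2], [3].
Quotient map π: X → X/∼ sends 1 ↦ [1=2], 2 ↦ [1=2], 3 ↦ [3].
For each subset V ⊆ X/∼, compute π^{-1}(V) ⊆ X and check whether π^{-1}(V) ∈ τ. V is open in τ_Q iff π^{-1}(V) ∈ τ.
  V = {}: π^{-1}(V) = ∅ ∈ τ ✓.
  V = {[1=2]}: π^{-1}(V) = {1, 2} ∉ τ ✗.
  V = {[3]}: π^{-1}(V) = {3} ∉ τ ✗.
  V = {[1=2], [3]}: π^{-1}(V) = {1, 2, 3} ∈ τ ✓.
Open sets in the quotient: τ_Q = {{}, {[1=2], [3]}} (2 elements).


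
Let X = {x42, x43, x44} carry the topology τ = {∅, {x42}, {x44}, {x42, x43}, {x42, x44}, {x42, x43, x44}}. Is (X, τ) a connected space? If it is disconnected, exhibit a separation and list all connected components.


(X, τ) is disconnected; components = [{x44}, {x42, x43}].

Find clopen sets (U ∈ τ with X ∖ U ∈ τ):
  U = ∅, X ∖ U = {x42, x43, x44} — both open, so U is clopen.
  U = {x44}, X ∖ U = {x42, x43} — both open, so U is clopen.
  U = {x42, x43}, X ∖ U = {x44} — both open, so U is clopen.
  U = {x42, x43, x44}, X ∖ U = ∅ — both open, so U is clopen.
Nontrivial clopen(s) exist: e.g. {x42, x43}. So (X, τ) is disconnected.
Compute connected components by grouping points that agree on all clopens:
  component: {x44}
  component: {x42, x43}


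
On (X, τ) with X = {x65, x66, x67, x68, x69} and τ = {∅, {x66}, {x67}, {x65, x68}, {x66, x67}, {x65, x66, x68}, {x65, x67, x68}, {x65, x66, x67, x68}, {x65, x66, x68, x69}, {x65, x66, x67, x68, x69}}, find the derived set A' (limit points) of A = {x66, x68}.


A' = {x65, x69}

For each x ∈ X, list the open sets U ∈ τ with x ∈ U, then check whether U ∩ (A ∖ {x}) ≠ ∅ for every such U.
  x = x65: opens ∋ x are {x65, x68}, {x65, x66, x68}, {x65, x67, x68}, {x65, x66, x67, x68}, {x65, x66, x68, x69}, {x65, x66, x67, x68, x69}; each meets A ∖ {x65}, so x IS a limit point.
  x = x66: open {x66} ∋ x has {x66} ∩ (A ∖ {x66}) = ∅, so x is NOT a limit point.
  x = x67: open {x67} ∋ x has {x67} ∩ (A ∖ {x67}) = ∅, so x is NOT a limit point.
  x = x68: open {x65, x68} ∋ x has {x65, x68} ∩ (A ∖ {x68}) = ∅, so x is NOT a limit point.
  x = x69: opens ∋ x are {x65, x66, x68, x69}, {x65, x66, x67, x68, x69}; each meets A ∖ {x69}, so x IS a limit point.
Collecting: A' = {x65, x69}.


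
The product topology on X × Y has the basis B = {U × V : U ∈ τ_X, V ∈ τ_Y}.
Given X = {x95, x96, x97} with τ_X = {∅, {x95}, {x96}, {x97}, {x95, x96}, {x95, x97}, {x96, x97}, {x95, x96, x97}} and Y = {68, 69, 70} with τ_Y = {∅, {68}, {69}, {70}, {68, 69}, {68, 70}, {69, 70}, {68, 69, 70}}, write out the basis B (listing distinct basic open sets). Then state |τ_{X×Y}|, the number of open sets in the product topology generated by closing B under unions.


Basis B = {∅ × ∅, {x95} × {68}, {x95} × {69}, {x95} × {70}, {x96} × {68}, {x96} × {69}, {x96} × {70}, {x97} × {68}, {x97} × {69}, {x97} × {70}, {x95} × {68, 69}, {x95} × {68, 70}, {x95, x96} × {68}, {x95, x97} × {68}, {x95} × {69, 70}, {x95, x96} × {69}, {x95, x97} × {69}, {x95, x96} × {70}, {x95, x97} × {70}, {x96} × {68, 69}, {x96} × {68, 70}, {x96, x97} × {68}, {x96} × {69, 70}, {x96, x97} × {69}, {x96, x97} × {70}, {x97} × {68, 69}, {x97} × {68, 70}, {x97} × {69, 70}, {x95} × {68, 69, 70}, {x95, x96, x97} × {68}, {x95, x96, x97} × {69}, {x95, x96, x97} × {70}, {x96} × {68, 69, 70}, {x97} × {68, 69, 70}, {x95, x96} × {68, 69}, {x95, x97} × {68, 69}, {x95, x96} × {68, 70}, {x95, x97} × {68, 70}, {x95, x96} × {69, 70}, {x95, x97} × {69, 70}, {x96, x97} × {68, 69}, {x96, x97} × {68, 70}, {x96, x97} × {69, 70}, {x95, x96} × {68, 69, 70}, {x95, x97} × {68, 69, 70}, {x95, x96, x97} × {68, 69}, {x95, x96, x97} × {68, 70}, {x95, x96, x97} × {69, 70}, {x96, x97} × {68, 69, 70}, {x95, x96, x97} × {68, 69, 70}}; |τ_{X×Y}| = 512.

Enumerate products U × V with U ∈ τ_X, V ∈ τ_Y (deduplicated):
  ∅ × ∅ = {} (∅)
  {x95} × {68} = {(x95,68)}
  {x95} × {69} = {(x95,69)}
  {x95} × {70} = {(x95,70)}
  {x96} × {68} = {(x96,68)}
  {x96} × {69} = {(x96,69)}
  {x96} × {70} = {(x96,70)}
  {x97} × {68} = {(x97,68)}
  {x97} × {69} = {(x97,69)}
  {x97} × {70} = {(x97,70)}
  {x95} × {68, 69} = {(x95,68), (x95,69)}
  {x95} × {68, 70} = {(x95,68), (x95,70)}
  {x95, x96} × {68} = {(x95,68), (x96,68)}
  {x95, x97} × {68} = {(x95,68), (x97,68)}
  {x95} × {69, 70} = {(x95,69), (x95,70)}
  {x95, x96} × {69} = {(x95,69), (x96,69)}
  {x95, x97} × {69} = {(x95,69), (x97,69)}
  {x95, x96} × {70} = {(x95,70), (x96,70)}
  {x95, x97} × {70} = {(x95,70), (x97,70)}
  {x96} × {68, 69} = {(x96,68), (x96,69)}
  {x96} × {68, 70} = {(x96,68), (x96,70)}
  {x96, x97} × {68} = {(x96,68), (x97,68)}
  {x96} × {69, 70} = {(x96,69), (x96,70)}
  {x96, x97} × {69} = {(x96,69), (x97,69)}
  {x96, x97} × {70} = {(x96,70), (x97,70)}
  {x97} × {68, 69} = {(x97,68), (x97,69)}
  {x97} × {68, 70} = {(x97,68), (x97,70)}
  {x97} × {69, 70} = {(x97,69), (x97,70)}
  {x95} × {68, 69, 70} = {(x95,68), (x95,69), (x95,70)}
  {x95, x96, x97} × {68} = {(x95,68), (x96,68), (x97,68)}
  {x95, x96, x97} × {69} = {(x95,69), (x96,69), (x97,69)}
  {x95, x96, x97} × {70} = {(x95,70), (x96,70), (x97,70)}
  {x96} × {68, 69, 70} = {(x96,68), (x96,69), (x96,70)}
  {x97} × {68, 69, 70} = {(x97,68), (x97,69), (x97,70)}
  {x95, x96} × {68, 69} = {(x95,68), (x95,69), (x96,68), (x96,69)}
  {x95, x97} × {68, 69} = {(x95,68), (x95,69), (x97,68), (x97,69)}
  {x95, x96} × {68, 70} = {(x95,68), (x95,70), (x96,68), (x96,70)}
  {x95, x97} × {68, 70} = {(x95,68), (x95,70), (x97,68), (x97,70)}
  {x95, x96} × {69, 70} = {(x95,69), (x95,70), (x96,69), (x96,70)}
  {x95, x97} × {69, 70} = {(x95,69), (x95,70), (x97,69), (x97,70)}
  {x96, x97} × {68, 69} = {(x96,68), (x96,69), (x97,68), (x97,69)}
  {x96, x97} × {68, 70} = {(x96,68), (x96,70), (x97,68), (x97,70)}
  {x96, x97} × {69, 70} = {(x96,69), (x96,70), (x97,69), (x97,70)}
  {x95, x96} × {68, 69, 70} = {(x95,68), (x95,69), (x95,70), (x96,68), (x96,69), (x96,70)}
  {x95, x97} × {68, 69, 70} = {(x95,68), (x95,69), (x95,70), (x97,68), (x97,69), (x97,70)}
  {x95, x96, x97} × {68, 69} = {(x95,68), (x95,69), (x96,68), (x96,69), (x97,68), (x97,69)}
  {x95, x96, x97} × {68, 70} = {(x95,68), (x95,70), (x96,68), (x96,70), (x97,68), (x97,70)}
  {x95, x96, x97} × {69, 70} = {(x95,69), (x95,70), (x96,69), (x96,70), (x97,69), (x97,70)}
  {x96, x97} × {68, 69, 70} = {(x96,68), (x96,69), (x96,70), (x97,68), (x97,69), (x97,70)}
  {x95, x96, x97} × {68, 69, 70} = {(x95,68), (x95,69), (x95,70), (x96,68), (x96,69), (x96,70), (x97,68), (x97,69), (x97,70)}
These 50 distinct sets form the basis B.
Close under arbitrary unions to get τ_{X×Y}; counting gives |τ_{X×Y}| = 512.


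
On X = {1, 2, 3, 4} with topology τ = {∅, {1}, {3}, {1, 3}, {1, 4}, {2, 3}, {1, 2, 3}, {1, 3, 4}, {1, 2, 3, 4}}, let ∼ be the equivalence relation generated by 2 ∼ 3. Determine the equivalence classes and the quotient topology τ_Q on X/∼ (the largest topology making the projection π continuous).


X/∼ = {[1], [2=3], [4]}; |τ_Q| = 6.

Equivalence classes: [1], [2=3], [4].
Quotient map π: X → X/∼ sends 1 ↦ [1], 2 ↦ [2=3], 3 ↦ [2=3], 4 ↦ [4].
For each subset V ⊆ X/∼, compute π^{-1}(V) ⊆ X and check whether π^{-1}(V) ∈ τ. V is open in τ_Q iff π^{-1}(V) ∈ τ.
  V = {}: π^{-1}(V) = ∅ ∈ τ ✓.
  V = {[1]}: π^{-1}(V) = {1} ∈ τ ✓.
  V = {[2=3]}: π^{-1}(V) = {2, 3} ∈ τ ✓.
  V = {[1], [2=3]}: π^{-1}(V) = {1, 2, 3} ∈ τ ✓.
  V = {[4]}: π^{-1}(V) = {4} ∉ τ ✗.
  V = {[1], [4]}: π^{-1}(V) = {1, 4} ∈ τ ✓.
  V = {[2=3], [4]}: π^{-1}(V) = {2, 3, 4} ∉ τ ✗.
  V = {[1], [2=3], [4]}: π^{-1}(V) = {1, 2, 3, 4} ∈ τ ✓.
Open sets in the quotient: τ_Q = {{}, {[1]}, {[2=3]}, {[1], [2=3]}, {[1], [4]}, {[1], [2=3], [4]}} (6 elements).


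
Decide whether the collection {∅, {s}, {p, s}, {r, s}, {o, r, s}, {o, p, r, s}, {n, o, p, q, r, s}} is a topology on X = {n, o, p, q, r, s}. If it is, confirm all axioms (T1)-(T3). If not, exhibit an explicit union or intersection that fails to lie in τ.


τ is NOT a topology on X.

Axiom (T1): ∅ ∈ τ? Yes; X ∈ τ? Yes.
Axiom (T2/T3): check pairwise unions and intersections of members of τ.
Counterexample for (T2): {p, s} ∪ {r, s} = {p, r, s} ∉ τ. Therefore τ is NOT a topology.


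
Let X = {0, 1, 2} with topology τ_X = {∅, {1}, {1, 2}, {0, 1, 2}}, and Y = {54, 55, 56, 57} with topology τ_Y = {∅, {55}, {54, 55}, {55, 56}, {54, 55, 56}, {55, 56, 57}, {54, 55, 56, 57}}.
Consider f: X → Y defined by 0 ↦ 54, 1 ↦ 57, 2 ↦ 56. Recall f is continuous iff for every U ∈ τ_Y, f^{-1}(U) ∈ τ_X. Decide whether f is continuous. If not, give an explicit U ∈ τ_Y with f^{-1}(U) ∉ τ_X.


f is NOT continuous.

Compute f^{-1}(U) for each U ∈ τ_Y:
  U = ∅: f^{-1}(U) = ∅ ∈ τ_X ✓.
  U = {55}: f^{-1}(U) = ∅ ∈ τ_X ✓.
  U = {54, 55}: f^{-1}(U) = {0} ∉ τ_X ✗.
  U = {55, 56}: f^{-1}(U) = {2} ∉ τ_X ✗.
  U = {54, 55, 56}: f^{-1}(U) = {0, 2} ∉ τ_X ✗.
  U = {55, 56, 57}: f^{-1}(U) = {1, 2} ∈ τ_X ✓.
  U = {54, 55, 56, 57}: f^{-1}(U) = {0, 1, 2} ∈ τ_X ✓.
Found U = {54, 55} with f^{-1}(U) = {0} not in τ_X. Therefore f is NOT continuous.


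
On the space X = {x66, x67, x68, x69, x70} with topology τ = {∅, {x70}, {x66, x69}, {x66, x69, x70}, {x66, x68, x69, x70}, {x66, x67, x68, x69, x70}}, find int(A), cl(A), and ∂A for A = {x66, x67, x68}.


int(A) = ∅, cl(A) = {x66, x67, x68, x69}, ∂A = {x66, x67, x68, x69}.

Closed sets in (X, τ) are complements of opens:
  closed(X, τ) = {∅, {x67}, {x67, x68}, {x67, x68, x70}, {x66, x67, x68, x69}, {x66, x67, x68, x69, x70}}.
int(A) = ⋃ {U ∈ τ : U ⊆ A}. Opens contained in A: ∅.
Taking the union of these: int(A) = ∅.
cl(A) = ⋂ {C closed : A ⊆ C}. Closed sets containing A: {x66, x67, x68, x69}, {x66, x67, x68, x69, x70}.
Intersecting these: cl(A) = {x66, x67, x68, x69}.
∂A = cl(A) ∖ int(A) = {x66, x67, x68, x69} ∖ ∅ = {x66, x67, x68, x69}.


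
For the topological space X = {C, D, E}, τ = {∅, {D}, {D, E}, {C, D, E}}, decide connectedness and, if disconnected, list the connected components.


(X, τ) is connected.

Find clopen sets (U ∈ τ with X ∖ U ∈ τ):
  U = ∅, X ∖ U = {C, D, E} — both open, so U is clopen.
  U = {C, D, E}, X ∖ U = ∅ — both open, so U is clopen.
Only trivial clopens (∅ and X) exist, so (X, τ) is connected.
Compute connected components by grouping points that agree on all clopens:
  component: {C, D, E}


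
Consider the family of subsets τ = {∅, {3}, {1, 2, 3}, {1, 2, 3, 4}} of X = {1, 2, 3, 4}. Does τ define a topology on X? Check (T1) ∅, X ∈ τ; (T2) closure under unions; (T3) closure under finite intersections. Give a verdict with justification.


τ IS a topology on X.

Axiom (T1): ∅ ∈ τ? Yes; X ∈ τ? Yes.
Axiom (T2/T3): check pairwise unions and intersections of members of τ.
All pairwise intersections and unions checked — each lies in τ. Therefore τ satisfies (T1), (T2), (T3): it IS a topology on X.


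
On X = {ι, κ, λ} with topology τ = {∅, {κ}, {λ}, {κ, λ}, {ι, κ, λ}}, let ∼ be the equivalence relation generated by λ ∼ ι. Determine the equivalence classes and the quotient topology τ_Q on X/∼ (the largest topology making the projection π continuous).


X/∼ = {[ι=λ], [κ]}; |τ_Q| = 3.

Equivalence classes: [ι=λ], [κ].
Quotient map π: X → X/∼ sends ι ↦ [ι=λ], κ ↦ [κ], λ ↦ [ι=λ].
For each subset V ⊆ X/∼, compute π^{-1}(V) ⊆ X and check whether π^{-1}(V) ∈ τ. V is open in τ_Q iff π^{-1}(V) ∈ τ.
  V = {}: π^{-1}(V) = ∅ ∈ τ ✓.
  V = {[ι=λ]}: π^{-1}(V) = {ι, λ} ∉ τ ✗.
  V = {[κ]}: π^{-1}(V) = {κ} ∈ τ ✓.
  V = {[ι=λ], [κ]}: π^{-1}(V) = {ι, κ, λ} ∈ τ ✓.
Open sets in the quotient: τ_Q = {{}, {[κ]}, {[ι=λ], [κ]}} (3 elements).


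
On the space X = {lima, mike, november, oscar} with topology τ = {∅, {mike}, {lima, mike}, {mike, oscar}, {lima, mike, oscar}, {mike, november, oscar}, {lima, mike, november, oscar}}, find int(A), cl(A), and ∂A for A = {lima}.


int(A) = ∅, cl(A) = {lima}, ∂A = {lima}.

Closed sets in (X, τ) are complements of opens:
  closed(X, τ) = {∅, {lima}, {november}, {lima, november}, {november, oscar}, {lima, november, oscar}, {lima, mike, november, oscar}}.
int(A) = ⋃ {U ∈ τ : U ⊆ A}. Opens contained in A: ∅.
Taking the union of these: int(A) = ∅.
cl(A) = ⋂ {C closed : A ⊆ C}. Closed sets containing A: {lima}, {lima, november}, {lima, november, oscar}, {lima, mike, november, oscar}.
Intersecting these: cl(A) = {lima}.
∂A = cl(A) ∖ int(A) = {lima} ∖ ∅ = {lima}.


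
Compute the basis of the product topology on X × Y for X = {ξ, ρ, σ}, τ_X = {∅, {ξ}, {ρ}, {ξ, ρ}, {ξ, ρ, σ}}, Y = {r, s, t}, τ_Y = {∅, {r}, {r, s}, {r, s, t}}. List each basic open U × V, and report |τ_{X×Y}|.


Basis B = {∅ × ∅, {ξ} × {r}, {ρ} × {r}, {ξ} × {r, s}, {ξ, ρ} × {r}, {ρ} × {r, s}, {ξ} × {r, s, t}, {ξ, ρ, σ} × {r}, {ρ} × {r, s, t}, {ξ, ρ} × {r, s}, {ξ, ρ} × {r, s, t}, {ξ, ρ, σ} × {r, s}, {ξ, ρ, σ} × {r, s, t}}; |τ_{X×Y}| = 30.

Enumerate products U × V with U ∈ τ_X, V ∈ τ_Y (deduplicated):
  ∅ × ∅ = {} (∅)
  {ξ} × {r} = {(ξ,r)}
  {ρ} × {r} = {(ρ,r)}
  {ξ} × {r, s} = {(ξ,r), (ξ,s)}
  {ξ, ρ} × {r} = {(ξ,r), (ρ,r)}
  {ρ} × {r, s} = {(ρ,r), (ρ,s)}
  {ξ} × {r, s, t} = {(ξ,r), (ξ,s), (ξ,t)}
  {ξ, ρ, σ} × {r} = {(ξ,r), (ρ,r), (σ,r)}
  {ρ} × {r, s, t} = {(ρ,r), (ρ,s), (ρ,t)}
  {ξ, ρ} × {r, s} = {(ξ,r), (ξ,s), (ρ,r), (ρ,s)}
  {ξ, ρ} × {r, s, t} = {(ξ,r), (ξ,s), (ξ,t), (ρ,r), (ρ,s), (ρ,t)}
  {ξ, ρ, σ} × {r, s} = {(ξ,r), (ξ,s), (ρ,r), (ρ,s), (σ,r), (σ,s)}
  {ξ, ρ, σ} × {r, s, t} = {(ξ,r), (ξ,s), (ξ,t), (ρ,r), (ρ,s), (ρ,t), (σ,r), (σ,s), (σ,t)}
These 13 distinct sets form the basis B.
Close under arbitrary unions to get τ_{X×Y}; counting gives |τ_{X×Y}| = 30.


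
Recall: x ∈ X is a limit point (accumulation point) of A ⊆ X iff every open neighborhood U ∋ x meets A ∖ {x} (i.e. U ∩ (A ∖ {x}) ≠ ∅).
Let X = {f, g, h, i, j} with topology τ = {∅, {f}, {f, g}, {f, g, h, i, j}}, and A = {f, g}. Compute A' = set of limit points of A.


A' = {g, h, i, j}

For each x ∈ X, list the open sets U ∈ τ with x ∈ U, then check whether U ∩ (A ∖ {x}) ≠ ∅ for every such U.
  x = f: open {f} ∋ x has {f} ∩ (A ∖ {f}) = ∅, so x is NOT a limit point.
  x = g: opens ∋ x are {f, g}, {f, g, h, i, j}; each meets A ∖ {g}, so x IS a limit point.
  x = h: opens ∋ x are {f, g, h, i, j}; each meets A ∖ {h}, so x IS a limit point.
  x = i: opens ∋ x are {f, g, h, i, j}; each meets A ∖ {i}, so x IS a limit point.
  x = j: opens ∋ x are {f, g, h, i, j}; each meets A ∖ {j}, so x IS a limit point.
Collecting: A' = {g, h, i, j}.


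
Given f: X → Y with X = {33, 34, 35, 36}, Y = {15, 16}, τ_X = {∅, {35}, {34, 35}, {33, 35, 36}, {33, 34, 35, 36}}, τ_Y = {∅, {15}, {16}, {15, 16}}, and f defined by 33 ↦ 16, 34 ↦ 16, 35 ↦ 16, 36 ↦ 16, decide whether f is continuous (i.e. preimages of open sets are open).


f IS continuous.

Compute f^{-1}(U) for each U ∈ τ_Y:
  U = ∅: f^{-1}(U) = ∅ ∈ τ_X ✓.
  U = {15}: f^{-1}(U) = ∅ ∈ τ_X ✓.
  U = {16}: f^{-1}(U) = {33, 34, 35, 36} ∈ τ_X ✓.
  U = {15, 16}: f^{-1}(U) = {33, 34, 35, 36} ∈ τ_X ✓.
Every preimage lies in τ_X, so f IS continuous.


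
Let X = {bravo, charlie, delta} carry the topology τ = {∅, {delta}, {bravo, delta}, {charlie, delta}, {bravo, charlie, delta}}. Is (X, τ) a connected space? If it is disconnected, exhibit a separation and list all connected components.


(X, τ) is connected.

Find clopen sets (U ∈ τ with X ∖ U ∈ τ):
  U = ∅, X ∖ U = {bravo, charlie, delta} — both open, so U is clopen.
  U = {bravo, charlie, delta}, X ∖ U = ∅ — both open, so U is clopen.
Only trivial clopens (∅ and X) exist, so (X, τ) is connected.
Compute connected components by grouping points that agree on all clopens:
  component: {bravo, charlie, delta}


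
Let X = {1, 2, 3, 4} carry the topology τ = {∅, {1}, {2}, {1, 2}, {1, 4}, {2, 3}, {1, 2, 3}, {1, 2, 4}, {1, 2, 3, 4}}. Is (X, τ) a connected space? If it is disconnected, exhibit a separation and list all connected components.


(X, τ) is disconnected; components = [{1, 4}, {2, 3}].

Find clopen sets (U ∈ τ with X ∖ U ∈ τ):
  U = ∅, X ∖ U = {1, 2, 3, 4} — both open, so U is clopen.
  U = {1, 4}, X ∖ U = {2, 3} — both open, so U is clopen.
  U = {2, 3}, X ∖ U = {1, 4} — both open, so U is clopen.
  U = {1, 2, 3, 4}, X ∖ U = ∅ — both open, so U is clopen.
Nontrivial clopen(s) exist: e.g. {1, 4}. So (X, τ) is disconnected.
Compute connected components by grouping points that agree on all clopens:
  component: {1, 4}
  component: {2, 3}


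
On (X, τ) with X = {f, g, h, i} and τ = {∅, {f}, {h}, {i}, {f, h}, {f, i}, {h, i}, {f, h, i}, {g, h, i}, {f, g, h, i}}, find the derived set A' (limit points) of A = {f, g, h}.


A' = {g}

For each x ∈ X, list the open sets U ∈ τ with x ∈ U, then check whether U ∩ (A ∖ {x}) ≠ ∅ for every such U.
  x = f: open {f} ∋ x has {f} ∩ (A ∖ {f}) = ∅, so x is NOT a limit point.
  x = g: opens ∋ x are {g, h, i}, {f, g, h, i}; each meets A ∖ {g}, so x IS a limit point.
  x = h: open {h} ∋ x has {h} ∩ (A ∖ {h}) = ∅, so x is NOT a limit point.
  x = i: open {i} ∋ x has {i} ∩ (A ∖ {i}) = ∅, so x is NOT a limit point.
Collecting: A' = {g}.


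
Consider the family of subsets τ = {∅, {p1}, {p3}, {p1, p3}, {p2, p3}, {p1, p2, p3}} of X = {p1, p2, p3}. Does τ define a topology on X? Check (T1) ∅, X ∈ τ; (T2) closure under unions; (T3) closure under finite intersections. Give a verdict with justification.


τ IS a topology on X.

Axiom (T1): ∅ ∈ τ? Yes; X ∈ τ? Yes.
Axiom (T2/T3): check pairwise unions and intersections of members of τ.
All pairwise intersections and unions checked — each lies in τ. Therefore τ satisfies (T1), (T2), (T3): it IS a topology on X.


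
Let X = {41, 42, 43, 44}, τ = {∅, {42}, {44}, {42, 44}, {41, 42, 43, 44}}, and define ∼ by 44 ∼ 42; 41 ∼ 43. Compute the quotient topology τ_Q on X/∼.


X/∼ = {[41=43], [42=44]}; |τ_Q| = 3.

Equivalence classes: [41=43], [42=44].
Quotient map π: X → X/∼ sends 41 ↦ [41=43], 42 ↦ [42=44], 43 ↦ [41=43], 44 ↦ [42=44].
For each subset V ⊆ X/∼, compute π^{-1}(V) ⊆ X and check whether π^{-1}(V) ∈ τ. V is open in τ_Q iff π^{-1}(V) ∈ τ.
  V = {}: π^{-1}(V) = ∅ ∈ τ ✓.
  V = {[41=43]}: π^{-1}(V) = {41, 43} ∉ τ ✗.
  V = {[42=44]}: π^{-1}(V) = {42, 44} ∈ τ ✓.
  V = {[41=43], [42=44]}: π^{-1}(V) = {41, 42, 43, 44} ∈ τ ✓.
Open sets in the quotient: τ_Q = {{}, {[42=44]}, {[41=43], [42=44]}} (3 elements).


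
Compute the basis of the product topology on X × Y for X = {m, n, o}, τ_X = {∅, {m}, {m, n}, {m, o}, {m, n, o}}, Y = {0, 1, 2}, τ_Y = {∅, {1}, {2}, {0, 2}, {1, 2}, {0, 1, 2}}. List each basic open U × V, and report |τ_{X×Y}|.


Basis B = {∅ × ∅, {m} × {1}, {m} × {2}, {m} × {0, 2}, {m} × {1, 2}, {m, n} × {1}, {m, o} × {1}, {m, n} × {2}, {m, o} × {2}, {m} × {0, 1, 2}, {m, n, o} × {1}, {m, n, o} × {2}, {m, n} × {0, 2}, {m, o} × {0, 2}, {m, n} × {1, 2}, {m, o} × {1, 2}, {m, n} × {0, 1, 2}, {m, o} × {0, 1, 2}, {m, n, o} × {0, 2}, {m, n, o} × {1, 2}, {m, n, o} × {0, 1, 2}}; |τ_{X×Y}| = 70.

Enumerate products U × V with U ∈ τ_X, V ∈ τ_Y (deduplicated):
  ∅ × ∅ = {} (∅)
  {m} × {1} = {(m,1)}
  {m} × {2} = {(m,2)}
  {m} × {0, 2} = {(m,0), (m,2)}
  {m} × {1, 2} = {(m,1), (m,2)}
  {m, n} × {1} = {(m,1), (n,1)}
  {m, o} × {1} = {(m,1), (o,1)}
  {m, n} × {2} = {(m,2), (n,2)}
  {m, o} × {2} = {(m,2), (o,2)}
  {m} × {0, 1, 2} = {(m,0), (m,1), (m,2)}
  {m, n, o} × {1} = {(m,1), (n,1), (o,1)}
  {m, n, o} × {2} = {(m,2), (n,2), (o,2)}
  {m, n} × {0, 2} = {(m,0), (m,2), (n,0), (n,2)}
  {m, o} × {0, 2} = {(m,0), (m,2), (o,0), (o,2)}
  {m, n} × {1, 2} = {(m,1), (m,2), (n,1), (n,2)}
  {m, o} × {1, 2} = {(m,1), (m,2), (o,1), (o,2)}
  {m, n} × {0, 1, 2} = {(m,0), (m,1), (m,2), (n,0), (n,1), (n,2)}
  {m, o} × {0, 1, 2} = {(m,0), (m,1), (m,2), (o,0), (o,1), (o,2)}
  {m, n, o} × {0, 2} = {(m,0), (m,2), (n,0), (n,2), (o,0), (o,2)}
  {m, n, o} × {1, 2} = {(m,1), (m,2), (n,1), (n,2), (o,1), (o,2)}
  {m, n, o} × {0, 1, 2} = {(m,0), (m,1), (m,2), (n,0), (n,1), (n,2), (o,0), (o,1), (o,2)}
These 21 distinct sets form the basis B.
Close under arbitrary unions to get τ_{X×Y}; counting gives |τ_{X×Y}| = 70.


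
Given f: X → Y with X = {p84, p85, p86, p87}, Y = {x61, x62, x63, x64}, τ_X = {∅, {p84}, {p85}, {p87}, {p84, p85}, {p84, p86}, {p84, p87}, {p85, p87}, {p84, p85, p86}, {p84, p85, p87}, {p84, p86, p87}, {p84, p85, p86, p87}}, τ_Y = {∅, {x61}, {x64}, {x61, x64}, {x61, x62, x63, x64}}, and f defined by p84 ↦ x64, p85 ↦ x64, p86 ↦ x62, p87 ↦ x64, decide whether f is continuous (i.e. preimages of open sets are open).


f IS continuous.

Compute f^{-1}(U) for each U ∈ τ_Y:
  U = ∅: f^{-1}(U) = ∅ ∈ τ_X ✓.
  U = {x61}: f^{-1}(U) = ∅ ∈ τ_X ✓.
  U = {x64}: f^{-1}(U) = {p84, p85, p87} ∈ τ_X ✓.
  U = {x61, x64}: f^{-1}(U) = {p84, p85, p87} ∈ τ_X ✓.
  U = {x61, x62, x63, x64}: f^{-1}(U) = {p84, p85, p86, p87} ∈ τ_X ✓.
Every preimage lies in τ_X, so f IS continuous.


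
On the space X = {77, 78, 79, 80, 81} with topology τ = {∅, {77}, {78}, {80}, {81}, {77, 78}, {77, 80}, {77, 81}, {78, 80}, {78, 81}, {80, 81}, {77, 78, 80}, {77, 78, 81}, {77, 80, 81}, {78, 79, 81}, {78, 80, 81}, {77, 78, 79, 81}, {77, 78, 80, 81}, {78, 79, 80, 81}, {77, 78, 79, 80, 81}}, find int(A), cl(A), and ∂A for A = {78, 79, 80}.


int(A) = {78, 80}, cl(A) = {78, 79, 80}, ∂A = {79}.

Closed sets in (X, τ) are complements of opens:
  closed(X, τ) = {∅, {77}, {79}, {80}, {77, 79}, {77, 80}, {78, 79}, {79, 80}, {79, 81}, {77, 78, 79}, {77, 79, 80}, {77, 79, 81}, {78, 79, 80}, {78, 79, 81}, {79, 80, 81}, {77, 78, 79, 80}, {77, 78, 79, 81}, {77, 79, 80, 81}, {78, 79, 80, 81}, {77, 78, 79, 80, 81}}.
int(A) = ⋃ {U ∈ τ : U ⊆ A}. Opens contained in A: ∅, {78}, {80}, {78, 80}.
Taking the union of these: int(A) = {78, 80}.
cl(A) = ⋂ {C closed : A ⊆ C}. Closed sets containing A: {78, 79, 80}, {77, 78, 79, 80}, {78, 79, 80, 81}, {77, 78, 79, 80, 81}.
Intersecting these: cl(A) = {78, 79, 80}.
∂A = cl(A) ∖ int(A) = {78, 79, 80} ∖ {78, 80} = {79}.


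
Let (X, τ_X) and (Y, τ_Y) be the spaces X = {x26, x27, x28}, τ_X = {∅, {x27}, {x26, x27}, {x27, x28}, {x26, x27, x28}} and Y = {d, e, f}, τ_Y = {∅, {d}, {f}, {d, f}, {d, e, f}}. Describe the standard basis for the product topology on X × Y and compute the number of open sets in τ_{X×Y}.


Basis B = {∅ × ∅, {x27} × {d}, {x27} × {f}, {x26, x27} × {d}, {x26, x27} × {f}, {x27} × {d, f}, {x27, x28} × {d}, {x27, x28} × {f}, {x26, x27, x28} × {d}, {x26, x27, x28} × {f}, {x27} × {d, e, f}, {x26, x27} × {d, f}, {x27, x28} × {d, f}, {x26, x27} × {d, e, f}, {x26, x27, x28} × {d, f}, {x27, x28} × {d, e, f}, {x26, x27, x28} × {d, e, f}}; |τ_{X×Y}| = 50.

Enumerate products U × V with U ∈ τ_X, V ∈ τ_Y (deduplicated):
  ∅ × ∅ = {} (∅)
  {x27} × {d} = {(x27,d)}
  {x27} × {f} = {(x27,f)}
  {x26, x27} × {d} = {(x26,d), (x27,d)}
  {x26, x27} × {f} = {(x26,f), (x27,f)}
  {x27} × {d, f} = {(x27,d), (x27,f)}
  {x27, x28} × {d} = {(x27,d), (x28,d)}
  {x27, x28} × {f} = {(x27,f), (x28,f)}
  {x26, x27, x28} × {d} = {(x26,d), (x27,d), (x28,d)}
  {x26, x27, x28} × {f} = {(x26,f), (x27,f), (x28,f)}
  {x27} × {d, e, f} = {(x27,d), (x27,e), (x27,f)}
  {x26, x27} × {d, f} = {(x26,d), (x26,f), (x27,d), (x27,f)}
  {x27, x28} × {d, f} = {(x27,d), (x27,f), (x28,d), (x28,f)}
  {x26, x27} × {d, e, f} = {(x26,d), (x26,e), (x26,f), (x27,d), (x27,e), (x27,f)}
  {x26, x27, x28} × {d, f} = {(x26,d), (x26,f), (x27,d), (x27,f), (x28,d), (x28,f)}
  {x27, x28} × {d, e, f} = {(x27,d), (x27,e), (x27,f), (x28,d), (x28,e), (x28,f)}
  {x26, x27, x28} × {d, e, f} = {(x26,d), (x26,e), (x26,f), (x27,d), (x27,e), (x27,f), (x28,d), (x28,e), (x28,f)}
These 17 distinct sets form the basis B.
Close under arbitrary unions to get τ_{X×Y}; counting gives |τ_{X×Y}| = 50.


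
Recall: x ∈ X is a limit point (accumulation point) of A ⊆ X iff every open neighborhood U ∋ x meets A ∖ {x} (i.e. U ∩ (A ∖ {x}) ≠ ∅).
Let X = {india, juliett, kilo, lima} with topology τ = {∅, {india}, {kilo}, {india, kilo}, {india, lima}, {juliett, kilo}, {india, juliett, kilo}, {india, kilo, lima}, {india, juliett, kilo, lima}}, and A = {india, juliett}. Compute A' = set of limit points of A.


A' = {lima}

For each x ∈ X, list the open sets U ∈ τ with x ∈ U, then check whether U ∩ (A ∖ {x}) ≠ ∅ for every such U.
  x = india: open {india} ∋ x has {india} ∩ (A ∖ {india}) = ∅, so x is NOT a limit point.
  x = juliett: open {juliett, kilo} ∋ x has {juliett, kilo} ∩ (A ∖ {juliett}) = ∅, so x is NOT a limit point.
  x = kilo: open {kilo} ∋ x has {kilo} ∩ (A ∖ {kilo}) = ∅, so x is NOT a limit point.
  x = lima: opens ∋ x are {india, lima}, {india, kilo, lima}, {india, juliett, kilo, lima}; each meets A ∖ {lima}, so x IS a limit point.
Collecting: A' = {lima}.


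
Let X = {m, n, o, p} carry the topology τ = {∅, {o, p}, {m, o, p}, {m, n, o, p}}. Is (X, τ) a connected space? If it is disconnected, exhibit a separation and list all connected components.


(X, τ) is connected.

Find clopen sets (U ∈ τ with X ∖ U ∈ τ):
  U = ∅, X ∖ U = {m, n, o, p} — both open, so U is clopen.
  U = {m, n, o, p}, X ∖ U = ∅ — both open, so U is clopen.
Only trivial clopens (∅ and X) exist, so (X, τ) is connected.
Compute connected components by grouping points that agree on all clopens:
  component: {m, n, o, p}


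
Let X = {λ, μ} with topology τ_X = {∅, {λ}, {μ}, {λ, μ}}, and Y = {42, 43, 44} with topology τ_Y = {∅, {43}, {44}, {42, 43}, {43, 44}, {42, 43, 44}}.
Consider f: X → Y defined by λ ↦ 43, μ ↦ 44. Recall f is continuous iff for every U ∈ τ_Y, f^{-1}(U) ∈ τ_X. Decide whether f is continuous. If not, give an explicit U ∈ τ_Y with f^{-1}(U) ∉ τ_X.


f IS continuous.

Compute f^{-1}(U) for each U ∈ τ_Y:
  U = ∅: f^{-1}(U) = ∅ ∈ τ_X ✓.
  U = {43}: f^{-1}(U) = {λ} ∈ τ_X ✓.
  U = {44}: f^{-1}(U) = {μ} ∈ τ_X ✓.
  U = {42, 43}: f^{-1}(U) = {λ} ∈ τ_X ✓.
  U = {43, 44}: f^{-1}(U) = {λ, μ} ∈ τ_X ✓.
  U = {42, 43, 44}: f^{-1}(U) = {λ, μ} ∈ τ_X ✓.
Every preimage lies in τ_X, so f IS continuous.


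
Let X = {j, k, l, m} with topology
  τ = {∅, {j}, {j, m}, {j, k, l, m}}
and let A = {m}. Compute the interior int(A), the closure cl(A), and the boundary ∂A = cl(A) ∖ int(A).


int(A) = ∅, cl(A) = {k, l, m}, ∂A = {k, l, m}.

Closed sets in (X, τ) are complements of opens:
  closed(X, τ) = {∅, {k, l}, {k, l, m}, {j, k, l, m}}.
int(A) = ⋃ {U ∈ τ : U ⊆ A}. Opens contained in A: ∅.
Taking the union of these: int(A) = ∅.
cl(A) = ⋂ {C closed : A ⊆ C}. Closed sets containing A: {k, l, m}, {j, k, l, m}.
Intersecting these: cl(A) = {k, l, m}.
∂A = cl(A) ∖ int(A) = {k, l, m} ∖ ∅ = {k, l, m}.


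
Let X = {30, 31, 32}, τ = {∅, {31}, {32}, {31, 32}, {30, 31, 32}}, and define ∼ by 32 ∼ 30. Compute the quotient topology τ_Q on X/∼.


X/∼ = {[30=32], [31]}; |τ_Q| = 3.

Equivalence classes: [30=32], [31].
Quotient map π: X → X/∼ sends 30 ↦ [30=32], 31 ↦ [31], 32 ↦ [30=32].
For each subset V ⊆ X/∼, compute π^{-1}(V) ⊆ X and check whether π^{-1}(V) ∈ τ. V is open in τ_Q iff π^{-1}(V) ∈ τ.
  V = {}: π^{-1}(V) = ∅ ∈ τ ✓.
  V = {[30=32]}: π^{-1}(V) = {30, 32} ∉ τ ✗.
  V = {[31]}: π^{-1}(V) = {31} ∈ τ ✓.
  V = {[30=32], [31]}: π^{-1}(V) = {30, 31, 32} ∈ τ ✓.
Open sets in the quotient: τ_Q = {{}, {[31]}, {[30=32], [31]}} (3 elements).


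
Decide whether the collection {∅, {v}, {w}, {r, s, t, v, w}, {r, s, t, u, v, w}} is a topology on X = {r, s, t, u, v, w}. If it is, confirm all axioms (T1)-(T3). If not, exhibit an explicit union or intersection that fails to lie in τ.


τ is NOT a topology on X.

Axiom (T1): ∅ ∈ τ? Yes; X ∈ τ? Yes.
Axiom (T2/T3): check pairwise unions and intersections of members of τ.
Counterexample for (T2): {v} ∪ {w} = {v, w} ∉ τ. Therefore τ is NOT a topology.


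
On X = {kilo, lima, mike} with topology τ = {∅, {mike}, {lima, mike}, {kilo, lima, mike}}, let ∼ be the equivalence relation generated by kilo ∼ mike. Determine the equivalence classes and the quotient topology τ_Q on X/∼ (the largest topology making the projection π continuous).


X/∼ = {[kilo=mike], [lima]}; |τ_Q| = 2.

Equivalence classes: [kilo=mike], [lima].
Quotient map π: X → X/∼ sends kilo ↦ [kilo=mike], lima ↦ [lima], mike ↦ [kilo=mike].
For each subset V ⊆ X/∼, compute π^{-1}(V) ⊆ X and check whether π^{-1}(V) ∈ τ. V is open in τ_Q iff π^{-1}(V) ∈ τ.
  V = {}: π^{-1}(V) = ∅ ∈ τ ✓.
  V = {[kilo=mike]}: π^{-1}(V) = {kilo, mike} ∉ τ ✗.
  V = {[lima]}: π^{-1}(V) = {lima} ∉ τ ✗.
  V = {[kilo=mike], [lima]}: π^{-1}(V) = {kilo, lima, mike} ∈ τ ✓.
Open sets in the quotient: τ_Q = {{}, {[kilo=mike], [lima]}} (2 elements).


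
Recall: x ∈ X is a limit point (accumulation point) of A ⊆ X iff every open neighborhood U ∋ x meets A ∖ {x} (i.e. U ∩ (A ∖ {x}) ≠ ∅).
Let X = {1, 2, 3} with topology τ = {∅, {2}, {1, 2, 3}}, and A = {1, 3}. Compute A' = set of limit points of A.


A' = {1, 3}

For each x ∈ X, list the open sets U ∈ τ with x ∈ U, then check whether U ∩ (A ∖ {x}) ≠ ∅ for every such U.
  x = 1: opens ∋ x are {1, 2, 3}; each meets A ∖ {1}, so x IS a limit point.
  x = 2: open {2} ∋ x has {2} ∩ (A ∖ {2}) = ∅, so x is NOT a limit point.
  x = 3: opens ∋ x are {1, 2, 3}; each meets A ∖ {3}, so x IS a limit point.
Collecting: A' = {1, 3}.


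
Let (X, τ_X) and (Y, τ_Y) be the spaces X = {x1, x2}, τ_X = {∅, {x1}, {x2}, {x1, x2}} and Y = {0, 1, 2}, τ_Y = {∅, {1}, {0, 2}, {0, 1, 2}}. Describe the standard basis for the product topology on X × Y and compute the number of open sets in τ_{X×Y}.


Basis B = {∅ × ∅, {x1} × {1}, {x2} × {1}, {x1} × {0, 2}, {x1, x2} × {1}, {x2} × {0, 2}, {x1} × {0, 1, 2}, {x2} × {0, 1, 2}, {x1, x2} × {0, 2}, {x1, x2} × {0, 1, 2}}; |τ_{X×Y}| = 16.

Enumerate products U × V with U ∈ τ_X, V ∈ τ_Y (deduplicated):
  ∅ × ∅ = {} (∅)
  {x1} × {1} = {(x1,1)}
  {x2} × {1} = {(x2,1)}
  {x1} × {0, 2} = {(x1,0), (x1,2)}
  {x1, x2} × {1} = {(x1,1), (x2,1)}
  {x2} × {0, 2} = {(x2,0), (x2,2)}
  {x1} × {0, 1, 2} = {(x1,0), (x1,1), (x1,2)}
  {x2} × {0, 1, 2} = {(x2,0), (x2,1), (x2,2)}
  {x1, x2} × {0, 2} = {(x1,0), (x1,2), (x2,0), (x2,2)}
  {x1, x2} × {0, 1, 2} = {(x1,0), (x1,1), (x1,2), (x2,0), (x2,1), (x2,2)}
These 10 distinct sets form the basis B.
Close under arbitrary unions to get τ_{X×Y}; counting gives |τ_{X×Y}| = 16.


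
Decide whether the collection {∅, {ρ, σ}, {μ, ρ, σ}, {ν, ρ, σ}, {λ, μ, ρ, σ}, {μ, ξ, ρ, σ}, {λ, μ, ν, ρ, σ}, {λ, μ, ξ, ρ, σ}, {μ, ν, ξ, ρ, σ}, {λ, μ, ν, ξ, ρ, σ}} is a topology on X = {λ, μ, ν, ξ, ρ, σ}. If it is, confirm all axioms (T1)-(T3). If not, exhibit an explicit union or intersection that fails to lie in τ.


τ is NOT a topology on X.

Axiom (T1): ∅ ∈ τ? Yes; X ∈ τ? Yes.
Axiom (T2/T3): check pairwise unions and intersections of members of τ.
Counterexample for (T2): {μ, ρ, σ} ∪ {ν, ρ, σ} = {μ, ν, ρ, σ} ∉ τ. Therefore τ is NOT a topology.


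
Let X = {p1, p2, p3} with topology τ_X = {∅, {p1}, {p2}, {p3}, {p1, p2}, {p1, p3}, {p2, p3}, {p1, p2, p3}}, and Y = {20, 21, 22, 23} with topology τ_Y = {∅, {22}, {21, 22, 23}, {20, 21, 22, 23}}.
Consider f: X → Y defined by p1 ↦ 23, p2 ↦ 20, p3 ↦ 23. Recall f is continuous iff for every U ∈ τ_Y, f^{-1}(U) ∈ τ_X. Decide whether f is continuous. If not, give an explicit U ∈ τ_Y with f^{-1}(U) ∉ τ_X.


f IS continuous.

Compute f^{-1}(U) for each U ∈ τ_Y:
  U = ∅: f^{-1}(U) = ∅ ∈ τ_X ✓.
  U = {22}: f^{-1}(U) = ∅ ∈ τ_X ✓.
  U = {21, 22, 23}: f^{-1}(U) = {p1, p3} ∈ τ_X ✓.
  U = {20, 21, 22, 23}: f^{-1}(U) = {p1, p2, p3} ∈ τ_X ✓.
Every preimage lies in τ_X, so f IS continuous.


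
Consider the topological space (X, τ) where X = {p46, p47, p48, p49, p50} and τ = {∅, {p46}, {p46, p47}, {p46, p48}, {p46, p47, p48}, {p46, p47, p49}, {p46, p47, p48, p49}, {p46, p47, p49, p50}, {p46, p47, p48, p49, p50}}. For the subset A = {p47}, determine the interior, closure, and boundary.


int(A) = ∅, cl(A) = {p47, p49, p50}, ∂A = {p47, p49, p50}.

Closed sets in (X, τ) are complements of opens:
  closed(X, τ) = {∅, {p48}, {p50}, {p48, p50}, {p49, p50}, {p47, p49, p50}, {p48, p49, p50}, {p47, p48, p49, p50}, {p46, p47, p48, p49, p50}}.
int(A) = ⋃ {U ∈ τ : U ⊆ A}. Opens contained in A: ∅.
Taking the union of these: int(A) = ∅.
cl(A) = ⋂ {C closed : A ⊆ C}. Closed sets containing A: {p47, p49, p50}, {p47, p48, p49, p50}, {p46, p47, p48, p49, p50}.
Intersecting these: cl(A) = {p47, p49, p50}.
∂A = cl(A) ∖ int(A) = {p47, p49, p50} ∖ ∅ = {p47, p49, p50}.


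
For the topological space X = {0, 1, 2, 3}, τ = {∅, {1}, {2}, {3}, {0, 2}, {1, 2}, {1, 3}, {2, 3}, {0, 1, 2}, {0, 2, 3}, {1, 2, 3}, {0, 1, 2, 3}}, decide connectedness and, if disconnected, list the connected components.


(X, τ) is disconnected; components = [{1}, {3}, {0, 2}].

Find clopen sets (U ∈ τ with X ∖ U ∈ τ):
  U = ∅, X ∖ U = {0, 1, 2, 3} — both open, so U is clopen.
  U = {1}, X ∖ U = {0, 2, 3} — both open, so U is clopen.
  U = {3}, X ∖ U = {0, 1, 2} — both open, so U is clopen.
  U = {0, 2}, X ∖ U = {1, 3} — both open, so U is clopen.
  U = {1, 3}, X ∖ U = {0, 2} — both open, so U is clopen.
  U = {0, 1, 2}, X ∖ U = {3} — both open, so U is clopen.
  U = {0, 2, 3}, X ∖ U = {1} — both open, so U is clopen.
  U = {0, 1, 2, 3}, X ∖ U = ∅ — both open, so U is clopen.
Nontrivial clopen(s) exist: e.g. {0, 2, 3}. So (X, τ) is disconnected.
Compute connected components by grouping points that agree on all clopens:
  component: {1}
  component: {3}
  component: {0, 2}


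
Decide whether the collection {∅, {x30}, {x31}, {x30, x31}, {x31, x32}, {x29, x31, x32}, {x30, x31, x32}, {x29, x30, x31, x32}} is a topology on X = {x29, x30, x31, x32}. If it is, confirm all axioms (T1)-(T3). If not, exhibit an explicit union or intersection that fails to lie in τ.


τ IS a topology on X.

Axiom (T1): ∅ ∈ τ? Yes; X ∈ τ? Yes.
Axiom (T2/T3): check pairwise unions and intersections of members of τ.
All pairwise intersections and unions checked — each lies in τ. Therefore τ satisfies (T1), (T2), (T3): it IS a topology on X.


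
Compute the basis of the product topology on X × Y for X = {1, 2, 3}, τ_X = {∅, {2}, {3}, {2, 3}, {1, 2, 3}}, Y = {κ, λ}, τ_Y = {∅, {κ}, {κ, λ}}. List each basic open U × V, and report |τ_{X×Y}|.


Basis B = {∅ × ∅, {2} × {κ}, {3} × {κ}, {2} × {κ, λ}, {2, 3} × {κ}, {3} × {κ, λ}, {1, 2, 3} × {κ}, {2, 3} × {κ, λ}, {1, 2, 3} × {κ, λ}}; |τ_{X×Y}| = 14.

Enumerate products U × V with U ∈ τ_X, V ∈ τ_Y (deduplicated):
  ∅ × ∅ = {} (∅)
  {2} × {κ} = {(2,κ)}
  {3} × {κ} = {(3,κ)}
  {2} × {κ, λ} = {(2,κ), (2,λ)}
  {2, 3} × {κ} = {(2,κ), (3,κ)}
  {3} × {κ, λ} = {(3,κ), (3,λ)}
  {1, 2, 3} × {κ} = {(1,κ), (2,κ), (3,κ)}
  {2, 3} × {κ, λ} = {(2,κ), (2,λ), (3,κ), (3,λ)}
  {1, 2, 3} × {κ, λ} = {(1,κ), (1,λ), (2,κ), (2,λ), (3,κ), (3,λ)}
These 9 distinct sets form the basis B.
Close under arbitrary unions to get τ_{X×Y}; counting gives |τ_{X×Y}| = 14.


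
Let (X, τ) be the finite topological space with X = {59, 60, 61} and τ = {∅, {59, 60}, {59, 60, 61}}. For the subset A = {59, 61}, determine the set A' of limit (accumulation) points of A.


A' = {60, 61}

For each x ∈ X, list the open sets U ∈ τ with x ∈ U, then check whether U ∩ (A ∖ {x}) ≠ ∅ for every such U.
  x = 59: open {59, 60} ∋ x has {59, 60} ∩ (A ∖ {59}) = ∅, so x is NOT a limit point.
  x = 60: opens ∋ x are {59, 60}, {59, 60, 61}; each meets A ∖ {60}, so x IS a limit point.
  x = 61: opens ∋ x are {59, 60, 61}; each meets A ∖ {61}, so x IS a limit point.
Collecting: A' = {60, 61}.


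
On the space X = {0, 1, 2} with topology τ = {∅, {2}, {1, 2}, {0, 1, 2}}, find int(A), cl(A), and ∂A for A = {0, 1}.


int(A) = ∅, cl(A) = {0, 1}, ∂A = {0, 1}.

Closed sets in (X, τ) are complements of opens:
  closed(X, τ) = {∅, {0}, {0, 1}, {0, 1, 2}}.
int(A) = ⋃ {U ∈ τ : U ⊆ A}. Opens contained in A: ∅.
Taking the union of these: int(A) = ∅.
cl(A) = ⋂ {C closed : A ⊆ C}. Closed sets containing A: {0, 1}, {0, 1, 2}.
Intersecting these: cl(A) = {0, 1}.
∂A = cl(A) ∖ int(A) = {0, 1} ∖ ∅ = {0, 1}.


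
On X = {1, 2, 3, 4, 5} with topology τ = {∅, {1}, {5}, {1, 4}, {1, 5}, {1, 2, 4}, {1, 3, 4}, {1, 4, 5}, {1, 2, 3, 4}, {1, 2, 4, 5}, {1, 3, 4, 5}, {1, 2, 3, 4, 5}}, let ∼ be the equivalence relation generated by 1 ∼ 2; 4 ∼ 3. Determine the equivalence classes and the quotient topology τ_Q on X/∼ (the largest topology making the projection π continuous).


X/∼ = {[1=2], [3=4], [5]}; |τ_Q| = 4.

Equivalence classes: [1=2], [3=4], [5].
Quotient map π: X → X/∼ sends 1 ↦ [1=2], 2 ↦ [1=2], 3 ↦ [3=4], 4 ↦ [3=4], 5 ↦ [5].
For each subset V ⊆ X/∼, compute π^{-1}(V) ⊆ X and check whether π^{-1}(V) ∈ τ. V is open in τ_Q iff π^{-1}(V) ∈ τ.
  V = {}: π^{-1}(V) = ∅ ∈ τ ✓.
  V = {[1=2]}: π^{-1}(V) = {1, 2} ∉ τ ✗.
  V = {[3=4]}: π^{-1}(V) = {3, 4} ∉ τ ✗.
  V = {[1=2], [3=4]}: π^{-1}(V) = {1, 2, 3, 4} ∈ τ ✓.
  V = {[5]}: π^{-1}(V) = {5} ∈ τ ✓.
  V = {[1=2], [5]}: π^{-1}(V) = {1, 2, 5} ∉ τ ✗.
  V = {[3=4], [5]}: π^{-1}(V) = {3, 4, 5} ∉ τ ✗.
  V = {[1=2], [3=4], [5]}: π^{-1}(V) = {1, 2, 3, 4, 5} ∈ τ ✓.
Open sets in the quotient: τ_Q = {{}, {[1=2], [3=4]}, {[5]}, {[1=2], [3=4], [5]}} (4 elements).


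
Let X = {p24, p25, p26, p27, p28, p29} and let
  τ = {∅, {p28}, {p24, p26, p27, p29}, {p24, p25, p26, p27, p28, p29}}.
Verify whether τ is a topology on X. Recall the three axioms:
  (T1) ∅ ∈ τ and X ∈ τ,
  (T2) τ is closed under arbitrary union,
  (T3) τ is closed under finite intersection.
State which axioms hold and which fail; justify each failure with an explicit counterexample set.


τ is NOT a topology on X.

Axiom (T1): ∅ ∈ τ? Yes; X ∈ τ? Yes.
Axiom (T2/T3): check pairwise unions and intersections of members of τ.
Counterexample for (T2): {p28} ∪ {p24, p26, p27, p29} = {p24, p26, p27, p28, p29} ∉ τ. Therefore τ is NOT a topology.


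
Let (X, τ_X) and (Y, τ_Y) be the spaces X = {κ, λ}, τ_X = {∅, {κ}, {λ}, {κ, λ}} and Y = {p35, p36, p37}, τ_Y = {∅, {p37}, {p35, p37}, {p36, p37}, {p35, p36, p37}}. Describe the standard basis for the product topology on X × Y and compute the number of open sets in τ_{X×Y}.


Basis B = {∅ × ∅, {κ} × {p37}, {λ} × {p37}, {κ} × {p35, p37}, {κ} × {p36, p37}, {κ, λ} × {p37}, {λ} × {p35, p37}, {λ} × {p36, p37}, {κ} × {p35, p36, p37}, {λ} × {p35, p36, p37}, {κ, λ} × {p35, p37}, {κ, λ} × {p36, p37}, {κ, λ} × {p35, p36, p37}}; |τ_{X×Y}| = 25.

Enumerate products U × V with U ∈ τ_X, V ∈ τ_Y (deduplicated):
  ∅ × ∅ = {} (∅)
  {κ} × {p37} = {(κ,p37)}
  {λ} × {p37} = {(λ,p37)}
  {κ} × {p35, p37} = {(κ,p35), (κ,p37)}
  {κ} × {p36, p37} = {(κ,p36), (κ,p37)}
  {κ, λ} × {p37} = {(κ,p37), (λ,p37)}
  {λ} × {p35, p37} = {(λ,p35), (λ,p37)}
  {λ} × {p36, p37} = {(λ,p36), (λ,p37)}
  {κ} × {p35, p36, p37} = {(κ,p35), (κ,p36), (κ,p37)}
  {λ} × {p35, p36, p37} = {(λ,p35), (λ,p36), (λ,p37)}
  {κ, λ} × {p35, p37} = {(κ,p35), (κ,p37), (λ,p35), (λ,p37)}
  {κ, λ} × {p36, p37} = {(κ,p36), (κ,p37), (λ,p36), (λ,p37)}
  {κ, λ} × {p35, p36, p37} = {(κ,p35), (κ,p36), (κ,p37), (λ,p35), (λ,p36), (λ,p37)}
These 13 distinct sets form the basis B.
Close under arbitrary unions to get τ_{X×Y}; counting gives |τ_{X×Y}| = 25.
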